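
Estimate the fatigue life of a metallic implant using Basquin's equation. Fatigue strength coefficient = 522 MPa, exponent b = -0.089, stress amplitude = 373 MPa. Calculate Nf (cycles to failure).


sigma_a = sigma_f' * (2Nf)^b
2Nf = (sigma_a/sigma_f')^(1/b)
2Nf = (373/522)^(1/-0.089)
2Nf = 43.653471
Nf = 21.83


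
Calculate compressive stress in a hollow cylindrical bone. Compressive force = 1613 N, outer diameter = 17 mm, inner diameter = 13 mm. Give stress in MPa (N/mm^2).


A = pi*(r_o^2 - r_i^2)
r_o = 8.5 mm, r_i = 6.5 mm
A = 94.2478 mm^2
sigma = F/A = 1613 / 94.2478
sigma = 17.11 MPa


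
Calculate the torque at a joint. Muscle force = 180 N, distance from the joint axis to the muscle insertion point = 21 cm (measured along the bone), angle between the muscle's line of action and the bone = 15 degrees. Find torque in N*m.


Torque = F * d * sin(theta)   (moment arm = d*sin(theta))
d = 21 cm = 0.21 m
Torque = 180 * 0.21 * sin(15)
Torque = 9.783 N*m


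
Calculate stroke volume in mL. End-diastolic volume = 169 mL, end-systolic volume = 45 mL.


SV = EDV - ESV
SV = 169 - 45
SV = 124 mL


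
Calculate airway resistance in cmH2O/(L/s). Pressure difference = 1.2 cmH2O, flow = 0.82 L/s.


R = dP / flow
R = 1.2 / 0.82
R = 1.463 cmH2O/(L/s)


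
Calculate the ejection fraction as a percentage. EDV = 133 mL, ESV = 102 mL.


SV = EDV - ESV = 133 - 102 = 31 mL
EF = SV/EDV * 100 = 31/133 * 100
EF = 23.31%


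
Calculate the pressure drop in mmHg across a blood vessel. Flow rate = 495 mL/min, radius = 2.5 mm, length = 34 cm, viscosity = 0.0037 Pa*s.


dP = 8*mu*L*Q / (pi*r^4)
Q = 495 mL/min = 8.25e-06 m^3/s
dP = 676.573 Pa = 676.573 / 133.322 mmHg = 5.075 mmHg


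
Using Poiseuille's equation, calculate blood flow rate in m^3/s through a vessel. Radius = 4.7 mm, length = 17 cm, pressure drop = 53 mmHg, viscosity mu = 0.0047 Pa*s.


Q = pi*r^4*dP / (8*mu*L)
r = 0.0047 m, L = 0.17 m
dP = 53 mmHg = 7066.066 Pa
Q = 0.001695 m^3/s


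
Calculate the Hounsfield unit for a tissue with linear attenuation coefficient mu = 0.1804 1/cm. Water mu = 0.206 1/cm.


HU = ((mu_tissue - mu_water) / mu_water) * 1000
HU = ((0.1804 - 0.206) / 0.206) * 1000
HU = -124.3


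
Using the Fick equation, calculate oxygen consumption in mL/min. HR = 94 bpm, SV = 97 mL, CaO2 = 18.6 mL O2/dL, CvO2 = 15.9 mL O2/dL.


CO = HR*SV = 94*97/1000 = 9.118 L/min
a-v O2 diff = 18.6 - 15.9 = 2.7 mL/dL
VO2 = CO * (CaO2-CvO2) * 10 dL/L
VO2 = 9.118 * 2.7 * 10
VO2 = 246.2 mL/min


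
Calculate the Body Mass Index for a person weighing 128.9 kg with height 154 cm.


BMI = weight / height^2
height = 154 cm = 1.54 m
BMI = 128.9 / 1.54^2
BMI = 54.35 kg/m^2


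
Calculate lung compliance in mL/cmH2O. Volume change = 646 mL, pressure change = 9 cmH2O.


C = dV / dP
C = 646 / 9
C = 71.78 mL/cmH2O


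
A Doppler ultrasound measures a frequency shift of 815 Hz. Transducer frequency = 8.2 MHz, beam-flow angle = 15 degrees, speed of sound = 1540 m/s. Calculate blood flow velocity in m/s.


v = fd * c / (2 * f0 * cos(theta))
v = 815 * 1540 / (2 * 8.2000e+06 * cos(15))
v = 0.07923 m/s


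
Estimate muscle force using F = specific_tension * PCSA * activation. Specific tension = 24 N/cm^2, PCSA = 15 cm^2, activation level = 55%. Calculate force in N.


F = sigma * PCSA * activation
F = 24 * 15 * 0.55
F = 198 N


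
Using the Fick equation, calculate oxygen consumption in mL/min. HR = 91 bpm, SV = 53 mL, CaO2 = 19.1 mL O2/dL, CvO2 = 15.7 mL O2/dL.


CO = HR*SV = 91*53/1000 = 4.823 L/min
a-v O2 diff = 19.1 - 15.7 = 3.4 mL/dL
VO2 = CO * (CaO2-CvO2) * 10 dL/L
VO2 = 4.823 * 3.4 * 10
VO2 = 164 mL/min


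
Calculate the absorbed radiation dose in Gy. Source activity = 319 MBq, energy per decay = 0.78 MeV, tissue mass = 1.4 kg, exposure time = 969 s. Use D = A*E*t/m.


A = 319 MBq = 3.1900e+08 Bq
E = 0.78 MeV = 1.24956e-13 J
D = A*E*t/m = 3.1900e+08*1.24956e-13*969/1.4
D = 0.02759 Gy


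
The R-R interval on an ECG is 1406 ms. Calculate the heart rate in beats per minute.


HR = 60 / RR_interval(s)
RR = 1406 ms = 1.406 s
HR = 60 / 1.406 = 42.67 bpm


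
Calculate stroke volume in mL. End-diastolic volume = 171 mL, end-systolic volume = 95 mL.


SV = EDV - ESV
SV = 171 - 95
SV = 76 mL


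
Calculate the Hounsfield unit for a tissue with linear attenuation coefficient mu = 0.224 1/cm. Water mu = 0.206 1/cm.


HU = ((mu_tissue - mu_water) / mu_water) * 1000
HU = ((0.224 - 0.206) / 0.206) * 1000
HU = 87.38


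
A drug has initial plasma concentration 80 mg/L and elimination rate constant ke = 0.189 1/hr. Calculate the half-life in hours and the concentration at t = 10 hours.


t_half = ln(2) / ke = 0.693147 / 0.189 = 3.667 hr
C(t) = C0 * exp(-ke*t) = 80 * exp(-0.189*10)
C(10) = 12.09 mg/L


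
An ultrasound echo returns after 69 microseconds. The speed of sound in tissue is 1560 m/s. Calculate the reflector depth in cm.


depth = c * t / 2
t = 69 us = 6.9000e-05 s
depth = 1560 * 6.9000e-05 / 2
depth = 0.05382 m = 5.382 cm


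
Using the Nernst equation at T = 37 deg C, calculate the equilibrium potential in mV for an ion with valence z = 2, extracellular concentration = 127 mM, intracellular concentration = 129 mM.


E = (RT/(zF)) * ln(C_out/C_in)
T = 37 + 273.15 = 310.15 K
E = (8.314 * 310.15 / (2 * 96485)) * ln(127/129)
E = -0.2088 mV


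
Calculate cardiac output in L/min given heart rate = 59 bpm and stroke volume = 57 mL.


CO = HR * SV
CO = 59 * 57 / 1000
CO = 3.363 L/min


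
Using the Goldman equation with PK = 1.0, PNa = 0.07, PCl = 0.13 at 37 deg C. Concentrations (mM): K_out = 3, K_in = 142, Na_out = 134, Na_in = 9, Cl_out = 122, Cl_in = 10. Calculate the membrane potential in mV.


Vm = (RT/F)*ln((PK*Ko + PNa*Nao + PCl*Cli)/(PK*Ki + PNa*Nai + PCl*Clo))
Numer = 13.68, Denom = 158.49
Vm = -65.47 mV


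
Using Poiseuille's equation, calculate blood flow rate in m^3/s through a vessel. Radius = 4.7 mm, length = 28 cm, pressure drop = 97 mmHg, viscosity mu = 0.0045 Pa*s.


Q = pi*r^4*dP / (8*mu*L)
r = 0.0047 m, L = 0.28 m
dP = 97 mmHg = 12932.234 Pa
Q = 0.001967 m^3/s


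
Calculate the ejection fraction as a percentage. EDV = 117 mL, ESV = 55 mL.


SV = EDV - ESV = 117 - 55 = 62 mL
EF = SV/EDV * 100 = 62/117 * 100
EF = 52.99%


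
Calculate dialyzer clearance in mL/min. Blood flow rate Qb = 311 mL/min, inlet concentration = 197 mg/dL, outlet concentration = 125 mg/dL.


K = Qb * (Cb_in - Cb_out) / Cb_in
K = 311 * (197 - 125) / 197
K = 113.7 mL/min


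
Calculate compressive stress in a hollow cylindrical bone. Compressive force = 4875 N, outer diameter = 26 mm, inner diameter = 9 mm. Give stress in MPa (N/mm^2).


A = pi*(r_o^2 - r_i^2)
r_o = 13 mm, r_i = 4.5 mm
A = 467.312 mm^2
sigma = F/A = 4875 / 467.312
sigma = 10.43 MPa


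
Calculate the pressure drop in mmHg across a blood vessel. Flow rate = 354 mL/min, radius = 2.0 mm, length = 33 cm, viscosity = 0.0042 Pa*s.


dP = 8*mu*L*Q / (pi*r^4)
Q = 354 mL/min = 5.9e-06 m^3/s
dP = 1301.47 Pa = 1301.47 / 133.322 mmHg = 9.762 mmHg


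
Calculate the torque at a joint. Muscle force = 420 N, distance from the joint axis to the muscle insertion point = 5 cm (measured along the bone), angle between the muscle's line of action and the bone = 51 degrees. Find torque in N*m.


Torque = F * d * sin(theta)   (moment arm = d*sin(theta))
d = 5 cm = 0.05 m
Torque = 420 * 0.05 * sin(51)
Torque = 16.32 N*m


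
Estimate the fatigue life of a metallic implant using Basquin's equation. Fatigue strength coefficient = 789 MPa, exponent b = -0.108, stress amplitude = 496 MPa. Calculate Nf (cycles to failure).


sigma_a = sigma_f' * (2Nf)^b
2Nf = (sigma_a/sigma_f')^(1/b)
2Nf = (496/789)^(1/-0.108)
2Nf = 73.556896
Nf = 36.78


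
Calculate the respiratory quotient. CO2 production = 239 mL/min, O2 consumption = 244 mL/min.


RQ = VCO2 / VO2
RQ = 239 / 244
RQ = 0.9795


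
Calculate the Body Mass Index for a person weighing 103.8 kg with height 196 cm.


BMI = weight / height^2
height = 196 cm = 1.96 m
BMI = 103.8 / 1.96^2
BMI = 27.02 kg/m^2


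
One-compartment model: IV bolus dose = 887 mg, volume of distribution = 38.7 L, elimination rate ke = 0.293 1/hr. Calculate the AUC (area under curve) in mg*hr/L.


C0 = Dose/Vd = 887/38.7 = 22.9199 mg/L
AUC = C0/ke = 22.9199/0.293
AUC = 78.22 mg*hr/L


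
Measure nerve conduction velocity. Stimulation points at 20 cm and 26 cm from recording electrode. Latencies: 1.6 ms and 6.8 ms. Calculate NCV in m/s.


Distance = (26 - 20) / 100 = 0.06 m
dt = (6.8 - 1.6) / 1000 = 0.0052 s
NCV = dist / dt = 11.54 m/s


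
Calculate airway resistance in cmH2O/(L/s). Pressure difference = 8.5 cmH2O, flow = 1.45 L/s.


R = dP / flow
R = 8.5 / 1.45
R = 5.862 cmH2O/(L/s)


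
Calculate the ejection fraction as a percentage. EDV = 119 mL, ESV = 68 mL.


SV = EDV - ESV = 119 - 68 = 51 mL
EF = SV/EDV * 100 = 51/119 * 100
EF = 42.86%


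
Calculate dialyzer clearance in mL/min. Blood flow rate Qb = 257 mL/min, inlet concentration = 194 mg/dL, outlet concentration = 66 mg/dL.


K = Qb * (Cb_in - Cb_out) / Cb_in
K = 257 * (194 - 66) / 194
K = 169.6 mL/min


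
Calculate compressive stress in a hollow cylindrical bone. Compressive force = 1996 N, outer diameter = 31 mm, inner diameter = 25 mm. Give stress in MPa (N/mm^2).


A = pi*(r_o^2 - r_i^2)
r_o = 15.5 mm, r_i = 12.5 mm
A = 263.894 mm^2
sigma = F/A = 1996 / 263.894
sigma = 7.564 MPa


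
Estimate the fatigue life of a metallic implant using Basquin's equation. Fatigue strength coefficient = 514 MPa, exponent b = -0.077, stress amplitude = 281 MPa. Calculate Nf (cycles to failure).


sigma_a = sigma_f' * (2Nf)^b
2Nf = (sigma_a/sigma_f')^(1/b)
2Nf = (281/514)^(1/-0.077)
2Nf = 2546.4342
Nf = 1273


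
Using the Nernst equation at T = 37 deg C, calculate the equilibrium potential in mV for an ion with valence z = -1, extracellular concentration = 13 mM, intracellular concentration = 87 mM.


E = (RT/(zF)) * ln(C_out/C_in)
T = 37 + 273.15 = 310.15 K
E = (8.314 * 310.15 / (-1 * 96485)) * ln(13/87)
E = 50.8 mV


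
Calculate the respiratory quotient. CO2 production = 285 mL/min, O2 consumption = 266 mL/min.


RQ = VCO2 / VO2
RQ = 285 / 266
RQ = 1.071


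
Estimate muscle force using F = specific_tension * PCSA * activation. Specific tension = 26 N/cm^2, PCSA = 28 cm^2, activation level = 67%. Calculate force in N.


F = sigma * PCSA * activation
F = 26 * 28 * 0.67
F = 487.8 N


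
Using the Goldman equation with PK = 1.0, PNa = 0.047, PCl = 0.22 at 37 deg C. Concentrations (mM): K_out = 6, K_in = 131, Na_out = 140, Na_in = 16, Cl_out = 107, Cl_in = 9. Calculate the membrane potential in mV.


Vm = (RT/F)*ln((PK*Ko + PNa*Nao + PCl*Cli)/(PK*Ki + PNa*Nai + PCl*Clo))
Numer = 14.56, Denom = 155.292
Vm = -63.26 mV


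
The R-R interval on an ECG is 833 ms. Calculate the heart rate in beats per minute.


HR = 60 / RR_interval(s)
RR = 833 ms = 0.833 s
HR = 60 / 0.833 = 72.03 bpm


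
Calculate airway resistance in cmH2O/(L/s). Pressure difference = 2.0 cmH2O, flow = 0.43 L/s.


R = dP / flow
R = 2.0 / 0.43
R = 4.651 cmH2O/(L/s)


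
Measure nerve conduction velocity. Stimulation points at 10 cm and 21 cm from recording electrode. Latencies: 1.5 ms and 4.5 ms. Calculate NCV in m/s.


Distance = (21 - 10) / 100 = 0.11 m
dt = (4.5 - 1.5) / 1000 = 0.003 s
NCV = dist / dt = 36.67 m/s


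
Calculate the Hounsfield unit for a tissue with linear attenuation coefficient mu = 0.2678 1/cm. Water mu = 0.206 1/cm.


HU = ((mu_tissue - mu_water) / mu_water) * 1000
HU = ((0.2678 - 0.206) / 0.206) * 1000
HU = 300


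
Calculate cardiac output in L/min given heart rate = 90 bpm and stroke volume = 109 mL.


CO = HR * SV
CO = 90 * 109 / 1000
CO = 9.81 L/min


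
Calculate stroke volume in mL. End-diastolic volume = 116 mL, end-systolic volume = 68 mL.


SV = EDV - ESV
SV = 116 - 68
SV = 48 mL


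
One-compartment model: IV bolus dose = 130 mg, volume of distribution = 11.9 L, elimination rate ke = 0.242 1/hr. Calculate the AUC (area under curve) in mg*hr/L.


C0 = Dose/Vd = 130/11.9 = 10.9244 mg/L
AUC = C0/ke = 10.9244/0.242
AUC = 45.14 mg*hr/L


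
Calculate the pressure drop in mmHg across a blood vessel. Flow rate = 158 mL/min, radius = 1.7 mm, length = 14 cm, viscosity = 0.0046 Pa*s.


dP = 8*mu*L*Q / (pi*r^4)
Q = 158 mL/min = 2.63333e-06 m^3/s
dP = 517.054 Pa = 517.054 / 133.322 mmHg = 3.878 mmHg


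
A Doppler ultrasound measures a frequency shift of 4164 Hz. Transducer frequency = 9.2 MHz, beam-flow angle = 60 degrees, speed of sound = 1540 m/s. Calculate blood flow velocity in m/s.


v = fd * c / (2 * f0 * cos(theta))
v = 4164 * 1540 / (2 * 9.2000e+06 * cos(60))
v = 0.697 m/s


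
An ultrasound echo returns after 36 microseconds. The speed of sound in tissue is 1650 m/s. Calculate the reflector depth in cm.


depth = c * t / 2
t = 36 us = 3.6000e-05 s
depth = 1650 * 3.6000e-05 / 2
depth = 0.0297 m = 2.97 cm


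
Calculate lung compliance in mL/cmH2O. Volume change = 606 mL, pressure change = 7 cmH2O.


C = dV / dP
C = 606 / 7
C = 86.57 mL/cmH2O


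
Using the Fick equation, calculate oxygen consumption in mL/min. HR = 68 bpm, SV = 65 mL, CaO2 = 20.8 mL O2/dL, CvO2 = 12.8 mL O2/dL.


CO = HR*SV = 68*65/1000 = 4.42 L/min
a-v O2 diff = 20.8 - 12.8 = 8 mL/dL
VO2 = CO * (CaO2-CvO2) * 10 dL/L
VO2 = 4.42 * 8 * 10
VO2 = 353.6 mL/min


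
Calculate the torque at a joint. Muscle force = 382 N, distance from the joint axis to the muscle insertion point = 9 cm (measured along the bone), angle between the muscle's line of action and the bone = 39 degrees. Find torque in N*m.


Torque = F * d * sin(theta)   (moment arm = d*sin(theta))
d = 9 cm = 0.09 m
Torque = 382 * 0.09 * sin(39)
Torque = 21.64 N*m


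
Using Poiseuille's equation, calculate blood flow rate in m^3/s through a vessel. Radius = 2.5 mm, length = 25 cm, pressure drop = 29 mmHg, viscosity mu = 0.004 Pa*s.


Q = pi*r^4*dP / (8*mu*L)
r = 0.0025 m, L = 0.25 m
dP = 29 mmHg = 3866.338 Pa
Q = 5.9309e-05 m^3/s


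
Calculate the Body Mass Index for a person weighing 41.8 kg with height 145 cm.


BMI = weight / height^2
height = 145 cm = 1.45 m
BMI = 41.8 / 1.45^2
BMI = 19.88 kg/m^2


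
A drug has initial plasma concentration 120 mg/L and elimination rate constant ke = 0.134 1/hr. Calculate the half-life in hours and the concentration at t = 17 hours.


t_half = ln(2) / ke = 0.693147 / 0.134 = 5.173 hr
C(t) = C0 * exp(-ke*t) = 120 * exp(-0.134*17)
C(17) = 12.3 mg/L


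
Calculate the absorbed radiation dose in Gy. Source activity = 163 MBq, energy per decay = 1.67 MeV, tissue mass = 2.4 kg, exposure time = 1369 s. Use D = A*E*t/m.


A = 163 MBq = 1.6300e+08 Bq
E = 1.67 MeV = 2.67534e-13 J
D = A*E*t/m = 1.6300e+08*2.67534e-13*1369/2.4
D = 0.02487 Gy


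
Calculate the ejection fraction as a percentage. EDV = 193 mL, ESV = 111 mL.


SV = EDV - ESV = 193 - 111 = 82 mL
EF = SV/EDV * 100 = 82/193 * 100
EF = 42.49%


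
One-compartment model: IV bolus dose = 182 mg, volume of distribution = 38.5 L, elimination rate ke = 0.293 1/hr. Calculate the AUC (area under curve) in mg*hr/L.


C0 = Dose/Vd = 182/38.5 = 4.72727 mg/L
AUC = C0/ke = 4.72727/0.293
AUC = 16.13 mg*hr/L


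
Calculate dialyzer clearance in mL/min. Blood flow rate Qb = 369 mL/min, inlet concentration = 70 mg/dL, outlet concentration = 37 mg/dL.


K = Qb * (Cb_in - Cb_out) / Cb_in
K = 369 * (70 - 37) / 70
K = 174 mL/min


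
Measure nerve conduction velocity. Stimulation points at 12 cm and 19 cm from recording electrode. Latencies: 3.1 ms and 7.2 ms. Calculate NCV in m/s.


Distance = (19 - 12) / 100 = 0.07 m
dt = (7.2 - 3.1) / 1000 = 0.0041 s
NCV = dist / dt = 17.07 m/s


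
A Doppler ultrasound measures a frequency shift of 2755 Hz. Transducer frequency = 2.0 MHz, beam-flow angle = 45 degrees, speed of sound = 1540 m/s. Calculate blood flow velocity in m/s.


v = fd * c / (2 * f0 * cos(theta))
v = 2755 * 1540 / (2 * 2.0000e+06 * cos(45))
v = 1.5 m/s


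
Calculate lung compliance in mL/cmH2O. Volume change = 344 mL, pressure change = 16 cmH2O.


C = dV / dP
C = 344 / 16
C = 21.5 mL/cmH2O


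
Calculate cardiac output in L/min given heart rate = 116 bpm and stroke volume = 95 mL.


CO = HR * SV
CO = 116 * 95 / 1000
CO = 11.02 L/min


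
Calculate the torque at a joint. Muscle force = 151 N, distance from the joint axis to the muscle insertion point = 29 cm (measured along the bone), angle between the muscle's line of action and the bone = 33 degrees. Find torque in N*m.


Torque = F * d * sin(theta)   (moment arm = d*sin(theta))
d = 29 cm = 0.29 m
Torque = 151 * 0.29 * sin(33)
Torque = 23.85 N*m


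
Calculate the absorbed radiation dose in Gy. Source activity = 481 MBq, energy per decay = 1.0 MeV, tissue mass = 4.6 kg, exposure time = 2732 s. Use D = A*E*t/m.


A = 481 MBq = 4.8100e+08 Bq
E = 1.0 MeV = 1.602e-13 J
D = A*E*t/m = 4.8100e+08*1.602e-13*2732/4.6
D = 0.04576 Gy


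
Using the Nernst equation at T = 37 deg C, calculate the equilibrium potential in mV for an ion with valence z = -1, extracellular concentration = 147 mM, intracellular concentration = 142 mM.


E = (RT/(zF)) * ln(C_out/C_in)
T = 37 + 273.15 = 310.15 K
E = (8.314 * 310.15 / (-1 * 96485)) * ln(147/142)
E = -0.9248 mV


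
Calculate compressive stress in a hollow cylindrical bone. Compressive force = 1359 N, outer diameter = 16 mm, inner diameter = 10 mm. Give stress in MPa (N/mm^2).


A = pi*(r_o^2 - r_i^2)
r_o = 8 mm, r_i = 5 mm
A = 122.522 mm^2
sigma = F/A = 1359 / 122.522
sigma = 11.09 MPa


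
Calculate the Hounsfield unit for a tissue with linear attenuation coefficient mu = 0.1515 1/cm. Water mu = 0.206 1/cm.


HU = ((mu_tissue - mu_water) / mu_water) * 1000
HU = ((0.1515 - 0.206) / 0.206) * 1000
HU = -264.6


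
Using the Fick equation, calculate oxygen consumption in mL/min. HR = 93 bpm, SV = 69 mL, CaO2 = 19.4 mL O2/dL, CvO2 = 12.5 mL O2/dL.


CO = HR*SV = 93*69/1000 = 6.417 L/min
a-v O2 diff = 19.4 - 12.5 = 6.9 mL/dL
VO2 = CO * (CaO2-CvO2) * 10 dL/L
VO2 = 6.417 * 6.9 * 10
VO2 = 442.8 mL/min


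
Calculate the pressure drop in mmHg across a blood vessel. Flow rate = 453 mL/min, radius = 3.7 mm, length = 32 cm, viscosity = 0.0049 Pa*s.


dP = 8*mu*L*Q / (pi*r^4)
Q = 453 mL/min = 7.55e-06 m^3/s
dP = 160.852 Pa = 160.852 / 133.322 mmHg = 1.206 mmHg


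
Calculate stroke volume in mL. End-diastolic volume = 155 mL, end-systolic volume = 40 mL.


SV = EDV - ESV
SV = 155 - 40
SV = 115 mL


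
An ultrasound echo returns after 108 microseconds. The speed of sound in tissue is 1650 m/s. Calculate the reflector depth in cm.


depth = c * t / 2
t = 108 us = 1.0800e-04 s
depth = 1650 * 1.0800e-04 / 2
depth = 0.0891 m = 8.91 cm


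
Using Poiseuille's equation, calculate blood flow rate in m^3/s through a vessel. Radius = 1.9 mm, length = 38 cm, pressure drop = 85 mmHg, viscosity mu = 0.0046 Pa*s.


Q = pi*r^4*dP / (8*mu*L)
r = 0.0019 m, L = 0.38 m
dP = 85 mmHg = 11332.37 Pa
Q = 3.3178e-05 m^3/s


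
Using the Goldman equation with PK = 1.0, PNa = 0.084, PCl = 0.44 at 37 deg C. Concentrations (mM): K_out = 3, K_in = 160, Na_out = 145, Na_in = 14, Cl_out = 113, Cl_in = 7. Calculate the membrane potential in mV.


Vm = (RT/F)*ln((PK*Ko + PNa*Nao + PCl*Cli)/(PK*Ki + PNa*Nai + PCl*Clo))
Numer = 18.26, Denom = 210.896
Vm = -65.39 mV


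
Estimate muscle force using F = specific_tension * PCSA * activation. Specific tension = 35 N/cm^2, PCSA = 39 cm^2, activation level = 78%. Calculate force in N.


F = sigma * PCSA * activation
F = 35 * 39 * 0.78
F = 1065 N


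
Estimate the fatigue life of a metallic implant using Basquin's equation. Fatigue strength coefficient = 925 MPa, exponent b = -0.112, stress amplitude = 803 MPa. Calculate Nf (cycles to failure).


sigma_a = sigma_f' * (2Nf)^b
2Nf = (sigma_a/sigma_f')^(1/b)
2Nf = (803/925)^(1/-0.112)
2Nf = 3.5354777
Nf = 1.768


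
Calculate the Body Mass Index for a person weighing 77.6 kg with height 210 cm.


BMI = weight / height^2
height = 210 cm = 2.1 m
BMI = 77.6 / 2.1^2
BMI = 17.6 kg/m^2


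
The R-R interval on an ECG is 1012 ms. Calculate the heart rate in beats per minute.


HR = 60 / RR_interval(s)
RR = 1012 ms = 1.012 s
HR = 60 / 1.012 = 59.29 bpm


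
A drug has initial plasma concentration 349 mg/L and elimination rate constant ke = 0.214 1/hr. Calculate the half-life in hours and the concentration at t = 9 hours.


t_half = ln(2) / ke = 0.693147 / 0.214 = 3.239 hr
C(t) = C0 * exp(-ke*t) = 349 * exp(-0.214*9)
C(9) = 50.86 mg/L


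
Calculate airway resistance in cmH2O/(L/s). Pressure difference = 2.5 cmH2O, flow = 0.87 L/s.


R = dP / flow
R = 2.5 / 0.87
R = 2.874 cmH2O/(L/s)


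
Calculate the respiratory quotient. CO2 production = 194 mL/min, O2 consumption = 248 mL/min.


RQ = VCO2 / VO2
RQ = 194 / 248
RQ = 0.7823


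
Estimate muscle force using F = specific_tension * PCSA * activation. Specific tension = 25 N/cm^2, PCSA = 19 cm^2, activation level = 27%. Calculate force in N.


F = sigma * PCSA * activation
F = 25 * 19 * 0.27
F = 128.2 N


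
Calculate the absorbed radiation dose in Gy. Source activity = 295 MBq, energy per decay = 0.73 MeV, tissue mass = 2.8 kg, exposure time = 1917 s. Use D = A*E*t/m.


A = 295 MBq = 2.9500e+08 Bq
E = 0.73 MeV = 1.16946e-13 J
D = A*E*t/m = 2.9500e+08*1.16946e-13*1917/2.8
D = 0.02362 Gy


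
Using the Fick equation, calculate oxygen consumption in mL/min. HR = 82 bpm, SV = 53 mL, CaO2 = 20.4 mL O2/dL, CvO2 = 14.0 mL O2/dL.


CO = HR*SV = 82*53/1000 = 4.346 L/min
a-v O2 diff = 20.4 - 14.0 = 6.4 mL/dL
VO2 = CO * (CaO2-CvO2) * 10 dL/L
VO2 = 4.346 * 6.4 * 10
VO2 = 278.1 mL/min


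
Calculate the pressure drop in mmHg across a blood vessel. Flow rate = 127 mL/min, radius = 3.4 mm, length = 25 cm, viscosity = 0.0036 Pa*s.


dP = 8*mu*L*Q / (pi*r^4)
Q = 127 mL/min = 2.11667e-06 m^3/s
dP = 36.3011 Pa = 36.3011 / 133.322 mmHg = 0.2723 mmHg


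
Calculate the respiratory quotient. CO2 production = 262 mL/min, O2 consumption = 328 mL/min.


RQ = VCO2 / VO2
RQ = 262 / 328
RQ = 0.7988


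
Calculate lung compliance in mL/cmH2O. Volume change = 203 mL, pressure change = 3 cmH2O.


C = dV / dP
C = 203 / 3
C = 67.67 mL/cmH2O


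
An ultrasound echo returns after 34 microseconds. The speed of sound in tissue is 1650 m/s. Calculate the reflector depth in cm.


depth = c * t / 2
t = 34 us = 3.4000e-05 s
depth = 1650 * 3.4000e-05 / 2
depth = 0.02805 m = 2.805 cm


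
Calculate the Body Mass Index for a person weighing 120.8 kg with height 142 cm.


BMI = weight / height^2
height = 142 cm = 1.42 m
BMI = 120.8 / 1.42^2
BMI = 59.91 kg/m^2


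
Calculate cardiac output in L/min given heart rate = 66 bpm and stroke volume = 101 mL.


CO = HR * SV
CO = 66 * 101 / 1000
CO = 6.666 L/min


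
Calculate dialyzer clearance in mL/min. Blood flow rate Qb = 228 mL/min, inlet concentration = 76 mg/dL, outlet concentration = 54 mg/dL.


K = Qb * (Cb_in - Cb_out) / Cb_in
K = 228 * (76 - 54) / 76
K = 66 mL/min


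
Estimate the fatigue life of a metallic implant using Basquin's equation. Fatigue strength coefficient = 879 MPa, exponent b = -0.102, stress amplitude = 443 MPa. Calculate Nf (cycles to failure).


sigma_a = sigma_f' * (2Nf)^b
2Nf = (sigma_a/sigma_f')^(1/b)
2Nf = (443/879)^(1/-0.102)
2Nf = 826.99229
Nf = 413.5


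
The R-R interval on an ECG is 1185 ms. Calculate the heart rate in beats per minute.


HR = 60 / RR_interval(s)
RR = 1185 ms = 1.185 s
HR = 60 / 1.185 = 50.63 bpm


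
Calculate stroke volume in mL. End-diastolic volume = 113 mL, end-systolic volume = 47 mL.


SV = EDV - ESV
SV = 113 - 47
SV = 66 mL


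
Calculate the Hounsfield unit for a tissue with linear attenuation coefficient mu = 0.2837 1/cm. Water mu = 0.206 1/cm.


HU = ((mu_tissue - mu_water) / mu_water) * 1000
HU = ((0.2837 - 0.206) / 0.206) * 1000
HU = 377.2


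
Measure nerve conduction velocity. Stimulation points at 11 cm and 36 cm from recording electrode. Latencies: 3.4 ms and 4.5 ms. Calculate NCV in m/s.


Distance = (36 - 11) / 100 = 0.25 m
dt = (4.5 - 3.4) / 1000 = 0.0011 s
NCV = dist / dt = 227.3 m/s


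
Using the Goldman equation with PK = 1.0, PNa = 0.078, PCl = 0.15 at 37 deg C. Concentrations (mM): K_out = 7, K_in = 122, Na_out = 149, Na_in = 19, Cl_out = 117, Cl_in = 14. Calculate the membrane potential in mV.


Vm = (RT/F)*ln((PK*Ko + PNa*Nao + PCl*Cli)/(PK*Ki + PNa*Nai + PCl*Clo))
Numer = 20.722, Denom = 141.032
Vm = -51.25 mV


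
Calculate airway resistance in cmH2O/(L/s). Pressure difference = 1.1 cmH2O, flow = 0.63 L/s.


R = dP / flow
R = 1.1 / 0.63
R = 1.746 cmH2O/(L/s)


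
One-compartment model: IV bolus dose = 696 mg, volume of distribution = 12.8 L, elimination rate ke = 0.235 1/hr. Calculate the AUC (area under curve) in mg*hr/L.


C0 = Dose/Vd = 696/12.8 = 54.375 mg/L
AUC = C0/ke = 54.375/0.235
AUC = 231.4 mg*hr/L


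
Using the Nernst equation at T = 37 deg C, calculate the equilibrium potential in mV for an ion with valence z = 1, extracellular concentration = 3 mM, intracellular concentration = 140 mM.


E = (RT/(zF)) * ln(C_out/C_in)
T = 37 + 273.15 = 310.15 K
E = (8.314 * 310.15 / (1 * 96485)) * ln(3/140)
E = -102.7 mV


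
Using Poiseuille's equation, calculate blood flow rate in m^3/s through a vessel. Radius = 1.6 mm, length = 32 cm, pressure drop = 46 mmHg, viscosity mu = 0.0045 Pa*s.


Q = pi*r^4*dP / (8*mu*L)
r = 0.0016 m, L = 0.32 m
dP = 46 mmHg = 6132.812 Pa
Q = 1.0961e-05 m^3/s


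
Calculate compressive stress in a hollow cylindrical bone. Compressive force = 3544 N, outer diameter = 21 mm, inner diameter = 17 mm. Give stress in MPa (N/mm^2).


A = pi*(r_o^2 - r_i^2)
r_o = 10.5 mm, r_i = 8.5 mm
A = 119.381 mm^2
sigma = F/A = 3544 / 119.381
sigma = 29.69 MPa


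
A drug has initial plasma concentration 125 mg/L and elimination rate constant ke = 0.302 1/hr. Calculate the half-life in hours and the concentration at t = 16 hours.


t_half = ln(2) / ke = 0.693147 / 0.302 = 2.295 hr
C(t) = C0 * exp(-ke*t) = 125 * exp(-0.302*16)
C(16) = 0.9963 mg/L


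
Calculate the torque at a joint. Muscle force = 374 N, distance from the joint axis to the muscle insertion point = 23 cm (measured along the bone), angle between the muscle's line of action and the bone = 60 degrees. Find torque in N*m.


Torque = F * d * sin(theta)   (moment arm = d*sin(theta))
d = 23 cm = 0.23 m
Torque = 374 * 0.23 * sin(60)
Torque = 74.5 N*m


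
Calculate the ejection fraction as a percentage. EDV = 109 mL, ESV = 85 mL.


SV = EDV - ESV = 109 - 85 = 24 mL
EF = SV/EDV * 100 = 24/109 * 100
EF = 22.02%


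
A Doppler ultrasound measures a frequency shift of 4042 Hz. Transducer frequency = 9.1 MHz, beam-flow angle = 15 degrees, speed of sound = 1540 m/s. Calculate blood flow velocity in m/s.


v = fd * c / (2 * f0 * cos(theta))
v = 4042 * 1540 / (2 * 9.1000e+06 * cos(15))
v = 0.3541 m/s


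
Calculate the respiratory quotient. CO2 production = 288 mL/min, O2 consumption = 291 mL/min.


RQ = VCO2 / VO2
RQ = 288 / 291
RQ = 0.9897


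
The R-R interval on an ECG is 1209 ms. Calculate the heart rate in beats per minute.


HR = 60 / RR_interval(s)
RR = 1209 ms = 1.209 s
HR = 60 / 1.209 = 49.63 bpm


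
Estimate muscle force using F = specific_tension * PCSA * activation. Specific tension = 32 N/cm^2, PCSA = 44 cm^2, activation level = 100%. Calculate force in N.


F = sigma * PCSA * activation
F = 32 * 44 * 1
F = 1408 N


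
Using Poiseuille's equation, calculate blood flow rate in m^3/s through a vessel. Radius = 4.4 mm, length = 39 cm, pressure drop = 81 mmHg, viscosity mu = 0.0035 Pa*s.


Q = pi*r^4*dP / (8*mu*L)
r = 0.0044 m, L = 0.39 m
dP = 81 mmHg = 10799.082 Pa
Q = 0.001164 m^3/s


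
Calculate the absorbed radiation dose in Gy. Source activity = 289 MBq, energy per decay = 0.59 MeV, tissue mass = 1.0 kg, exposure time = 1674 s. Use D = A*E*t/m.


A = 289 MBq = 2.8900e+08 Bq
E = 0.59 MeV = 9.4518e-14 J
D = A*E*t/m = 2.8900e+08*9.4518e-14*1674/1.0
D = 0.04573 Gy


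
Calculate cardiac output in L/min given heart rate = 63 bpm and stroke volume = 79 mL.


CO = HR * SV
CO = 63 * 79 / 1000
CO = 4.977 L/min


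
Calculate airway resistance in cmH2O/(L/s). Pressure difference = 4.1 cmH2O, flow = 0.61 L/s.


R = dP / flow
R = 4.1 / 0.61
R = 6.721 cmH2O/(L/s)


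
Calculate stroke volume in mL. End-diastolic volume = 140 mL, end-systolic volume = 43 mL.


SV = EDV - ESV
SV = 140 - 43
SV = 97 mL


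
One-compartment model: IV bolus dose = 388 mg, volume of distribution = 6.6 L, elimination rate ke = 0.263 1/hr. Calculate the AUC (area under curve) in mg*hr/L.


C0 = Dose/Vd = 388/6.6 = 58.7879 mg/L
AUC = C0/ke = 58.7879/0.263
AUC = 223.5 mg*hr/L


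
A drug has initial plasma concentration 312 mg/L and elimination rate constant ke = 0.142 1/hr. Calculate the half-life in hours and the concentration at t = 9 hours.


t_half = ln(2) / ke = 0.693147 / 0.142 = 4.881 hr
C(t) = C0 * exp(-ke*t) = 312 * exp(-0.142*9)
C(9) = 86.92 mg/L


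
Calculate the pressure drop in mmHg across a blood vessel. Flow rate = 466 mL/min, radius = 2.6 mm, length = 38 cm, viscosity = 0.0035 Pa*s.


dP = 8*mu*L*Q / (pi*r^4)
Q = 466 mL/min = 7.76667e-06 m^3/s
dP = 575.616 Pa = 575.616 / 133.322 mmHg = 4.317 mmHg


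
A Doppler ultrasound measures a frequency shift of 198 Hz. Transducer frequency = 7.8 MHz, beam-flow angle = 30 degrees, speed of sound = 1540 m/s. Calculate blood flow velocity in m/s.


v = fd * c / (2 * f0 * cos(theta))
v = 198 * 1540 / (2 * 7.8000e+06 * cos(30))
v = 0.02257 m/s


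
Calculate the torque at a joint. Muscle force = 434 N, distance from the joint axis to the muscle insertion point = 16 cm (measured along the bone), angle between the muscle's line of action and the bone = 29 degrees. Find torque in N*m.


Torque = F * d * sin(theta)   (moment arm = d*sin(theta))
d = 16 cm = 0.16 m
Torque = 434 * 0.16 * sin(29)
Torque = 33.67 N*m


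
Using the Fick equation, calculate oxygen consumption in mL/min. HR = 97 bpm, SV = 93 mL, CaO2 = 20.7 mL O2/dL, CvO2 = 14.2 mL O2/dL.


CO = HR*SV = 97*93/1000 = 9.021 L/min
a-v O2 diff = 20.7 - 14.2 = 6.5 mL/dL
VO2 = CO * (CaO2-CvO2) * 10 dL/L
VO2 = 9.021 * 6.5 * 10
VO2 = 586.4 mL/min


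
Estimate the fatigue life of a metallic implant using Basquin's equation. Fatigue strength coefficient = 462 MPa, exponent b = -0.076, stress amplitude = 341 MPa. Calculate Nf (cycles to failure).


sigma_a = sigma_f' * (2Nf)^b
2Nf = (sigma_a/sigma_f')^(1/b)
2Nf = (341/462)^(1/-0.076)
2Nf = 54.370473
Nf = 27.19


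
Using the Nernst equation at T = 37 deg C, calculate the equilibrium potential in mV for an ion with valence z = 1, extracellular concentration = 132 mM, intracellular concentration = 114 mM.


E = (RT/(zF)) * ln(C_out/C_in)
T = 37 + 273.15 = 310.15 K
E = (8.314 * 310.15 / (1 * 96485)) * ln(132/114)
E = 3.918 mV


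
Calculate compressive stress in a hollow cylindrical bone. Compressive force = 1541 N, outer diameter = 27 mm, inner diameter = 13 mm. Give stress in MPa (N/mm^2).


A = pi*(r_o^2 - r_i^2)
r_o = 13.5 mm, r_i = 6.5 mm
A = 439.823 mm^2
sigma = F/A = 1541 / 439.823
sigma = 3.504 MPa


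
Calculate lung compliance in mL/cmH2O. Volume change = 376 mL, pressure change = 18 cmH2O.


C = dV / dP
C = 376 / 18
C = 20.89 mL/cmH2O


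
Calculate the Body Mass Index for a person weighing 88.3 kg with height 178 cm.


BMI = weight / height^2
height = 178 cm = 1.78 m
BMI = 88.3 / 1.78^2
BMI = 27.87 kg/m^2


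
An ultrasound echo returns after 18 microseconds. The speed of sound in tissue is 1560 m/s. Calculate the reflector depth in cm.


depth = c * t / 2
t = 18 us = 1.8000e-05 s
depth = 1560 * 1.8000e-05 / 2
depth = 0.01404 m = 1.404 cm


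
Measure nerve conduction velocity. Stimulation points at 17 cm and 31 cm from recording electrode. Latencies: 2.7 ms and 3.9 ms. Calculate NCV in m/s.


Distance = (31 - 17) / 100 = 0.14 m
dt = (3.9 - 2.7) / 1000 = 0.0012 s
NCV = dist / dt = 116.7 m/s


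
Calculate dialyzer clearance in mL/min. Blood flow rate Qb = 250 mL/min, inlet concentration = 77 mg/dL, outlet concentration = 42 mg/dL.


K = Qb * (Cb_in - Cb_out) / Cb_in
K = 250 * (77 - 42) / 77
K = 113.6 mL/min


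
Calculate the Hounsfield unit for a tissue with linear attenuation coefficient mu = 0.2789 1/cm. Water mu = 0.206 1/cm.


HU = ((mu_tissue - mu_water) / mu_water) * 1000
HU = ((0.2789 - 0.206) / 0.206) * 1000
HU = 353.9


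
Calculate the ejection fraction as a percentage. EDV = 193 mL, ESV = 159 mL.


SV = EDV - ESV = 193 - 159 = 34 mL
EF = SV/EDV * 100 = 34/193 * 100
EF = 17.62%


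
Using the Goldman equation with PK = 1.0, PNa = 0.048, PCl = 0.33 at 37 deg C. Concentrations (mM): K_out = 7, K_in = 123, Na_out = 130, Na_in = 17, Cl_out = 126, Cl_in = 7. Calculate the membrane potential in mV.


Vm = (RT/F)*ln((PK*Ko + PNa*Nao + PCl*Cli)/(PK*Ki + PNa*Nai + PCl*Clo))
Numer = 15.55, Denom = 165.396
Vm = -63.19 mV


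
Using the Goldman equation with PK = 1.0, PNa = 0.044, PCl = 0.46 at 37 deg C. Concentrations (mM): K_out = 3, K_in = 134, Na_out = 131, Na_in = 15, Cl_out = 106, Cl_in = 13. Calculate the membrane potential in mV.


Vm = (RT/F)*ln((PK*Ko + PNa*Nao + PCl*Cli)/(PK*Ki + PNa*Nai + PCl*Clo))
Numer = 14.744, Denom = 183.42
Vm = -67.37 mV


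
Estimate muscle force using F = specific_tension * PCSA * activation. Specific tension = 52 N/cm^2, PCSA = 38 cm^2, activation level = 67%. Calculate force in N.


F = sigma * PCSA * activation
F = 52 * 38 * 0.67
F = 1324 N


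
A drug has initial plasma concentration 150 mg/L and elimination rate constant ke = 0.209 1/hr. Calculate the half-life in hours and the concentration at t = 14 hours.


t_half = ln(2) / ke = 0.693147 / 0.209 = 3.316 hr
C(t) = C0 * exp(-ke*t) = 150 * exp(-0.209*14)
C(14) = 8.042 mg/L


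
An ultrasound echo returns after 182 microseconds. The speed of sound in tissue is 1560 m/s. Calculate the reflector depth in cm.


depth = c * t / 2
t = 182 us = 1.8200e-04 s
depth = 1560 * 1.8200e-04 / 2
depth = 0.14196 m = 14.196 cm


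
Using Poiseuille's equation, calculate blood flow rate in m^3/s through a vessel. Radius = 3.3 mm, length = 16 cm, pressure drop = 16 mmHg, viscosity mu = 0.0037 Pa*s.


Q = pi*r^4*dP / (8*mu*L)
r = 0.0033 m, L = 0.16 m
dP = 16 mmHg = 2133.152 Pa
Q = 1.6781e-04 m^3/s


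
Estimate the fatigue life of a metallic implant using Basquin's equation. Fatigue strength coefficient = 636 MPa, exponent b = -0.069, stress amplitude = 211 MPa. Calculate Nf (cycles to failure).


sigma_a = sigma_f' * (2Nf)^b
2Nf = (sigma_a/sigma_f')^(1/b)
2Nf = (211/636)^(1/-0.069)
2Nf = 8801573
Nf = 4.4008e+06


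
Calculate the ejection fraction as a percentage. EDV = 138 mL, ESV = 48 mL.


SV = EDV - ESV = 138 - 48 = 90 mL
EF = SV/EDV * 100 = 90/138 * 100
EF = 65.22%


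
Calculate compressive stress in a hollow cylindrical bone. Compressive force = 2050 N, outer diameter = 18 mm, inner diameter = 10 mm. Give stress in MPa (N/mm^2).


A = pi*(r_o^2 - r_i^2)
r_o = 9 mm, r_i = 5 mm
A = 175.929 mm^2
sigma = F/A = 2050 / 175.929
sigma = 11.65 MPa


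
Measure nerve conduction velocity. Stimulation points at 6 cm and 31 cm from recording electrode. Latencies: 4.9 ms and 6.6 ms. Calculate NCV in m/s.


Distance = (31 - 6) / 100 = 0.25 m
dt = (6.6 - 4.9) / 1000 = 0.0017 s
NCV = dist / dt = 147.1 m/s


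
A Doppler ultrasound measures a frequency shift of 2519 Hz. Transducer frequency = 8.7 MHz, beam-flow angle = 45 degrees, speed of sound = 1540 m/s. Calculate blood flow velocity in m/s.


v = fd * c / (2 * f0 * cos(theta))
v = 2519 * 1540 / (2 * 8.7000e+06 * cos(45))
v = 0.3153 m/s


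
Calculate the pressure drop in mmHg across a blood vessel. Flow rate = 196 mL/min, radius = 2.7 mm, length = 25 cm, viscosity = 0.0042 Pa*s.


dP = 8*mu*L*Q / (pi*r^4)
Q = 196 mL/min = 3.26667e-06 m^3/s
dP = 164.354 Pa = 164.354 / 133.322 mmHg = 1.233 mmHg


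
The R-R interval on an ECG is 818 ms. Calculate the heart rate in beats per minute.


HR = 60 / RR_interval(s)
RR = 818 ms = 0.818 s
HR = 60 / 0.818 = 73.35 bpm


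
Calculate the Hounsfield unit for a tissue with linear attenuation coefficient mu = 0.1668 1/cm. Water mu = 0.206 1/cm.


HU = ((mu_tissue - mu_water) / mu_water) * 1000
HU = ((0.1668 - 0.206) / 0.206) * 1000
HU = -190.3


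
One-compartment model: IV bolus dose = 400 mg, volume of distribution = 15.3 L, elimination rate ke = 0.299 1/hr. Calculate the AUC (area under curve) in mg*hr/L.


C0 = Dose/Vd = 400/15.3 = 26.1438 mg/L
AUC = C0/ke = 26.1438/0.299
AUC = 87.44 mg*hr/L


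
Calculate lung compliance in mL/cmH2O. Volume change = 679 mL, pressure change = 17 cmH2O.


C = dV / dP
C = 679 / 17
C = 39.94 mL/cmH2O


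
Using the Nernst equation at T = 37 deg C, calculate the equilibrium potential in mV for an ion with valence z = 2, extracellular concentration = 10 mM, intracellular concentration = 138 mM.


E = (RT/(zF)) * ln(C_out/C_in)
T = 37 + 273.15 = 310.15 K
E = (8.314 * 310.15 / (2 * 96485)) * ln(10/138)
E = -35.07 mV


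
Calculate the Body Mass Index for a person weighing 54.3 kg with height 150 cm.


BMI = weight / height^2
height = 150 cm = 1.5 m
BMI = 54.3 / 1.5^2
BMI = 24.13 kg/m^2


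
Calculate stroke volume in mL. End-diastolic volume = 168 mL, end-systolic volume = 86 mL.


SV = EDV - ESV
SV = 168 - 86
SV = 82 mL


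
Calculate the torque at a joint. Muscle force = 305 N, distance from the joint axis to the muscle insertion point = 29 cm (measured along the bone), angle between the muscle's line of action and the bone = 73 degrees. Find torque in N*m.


Torque = F * d * sin(theta)   (moment arm = d*sin(theta))
d = 29 cm = 0.29 m
Torque = 305 * 0.29 * sin(73)
Torque = 84.59 N*m


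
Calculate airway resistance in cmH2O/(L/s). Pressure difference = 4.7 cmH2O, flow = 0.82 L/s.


R = dP / flow
R = 4.7 / 0.82
R = 5.732 cmH2O/(L/s)


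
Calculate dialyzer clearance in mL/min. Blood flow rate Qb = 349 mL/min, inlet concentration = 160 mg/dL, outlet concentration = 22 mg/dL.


K = Qb * (Cb_in - Cb_out) / Cb_in
K = 349 * (160 - 22) / 160
K = 301 mL/min


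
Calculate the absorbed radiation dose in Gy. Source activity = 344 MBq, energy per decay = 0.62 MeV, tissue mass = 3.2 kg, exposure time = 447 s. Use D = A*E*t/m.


A = 344 MBq = 3.4400e+08 Bq
E = 0.62 MeV = 9.9324e-14 J
D = A*E*t/m = 3.4400e+08*9.9324e-14*447/3.2
D = 0.004773 Gy


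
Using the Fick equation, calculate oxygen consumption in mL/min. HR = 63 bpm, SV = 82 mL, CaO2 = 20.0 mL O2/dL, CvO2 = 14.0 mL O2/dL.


CO = HR*SV = 63*82/1000 = 5.166 L/min
a-v O2 diff = 20.0 - 14.0 = 6 mL/dL
VO2 = CO * (CaO2-CvO2) * 10 dL/L
VO2 = 5.166 * 6 * 10
VO2 = 310 mL/min


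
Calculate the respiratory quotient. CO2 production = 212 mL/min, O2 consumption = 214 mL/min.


RQ = VCO2 / VO2
RQ = 212 / 214
RQ = 0.9907


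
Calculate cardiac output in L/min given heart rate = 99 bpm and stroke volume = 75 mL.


CO = HR * SV
CO = 99 * 75 / 1000
CO = 7.425 L/min


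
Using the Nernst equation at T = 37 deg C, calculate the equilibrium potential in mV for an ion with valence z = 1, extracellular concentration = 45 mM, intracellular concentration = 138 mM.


E = (RT/(zF)) * ln(C_out/C_in)
T = 37 + 273.15 = 310.15 K
E = (8.314 * 310.15 / (1 * 96485)) * ln(45/138)
E = -29.95 mV


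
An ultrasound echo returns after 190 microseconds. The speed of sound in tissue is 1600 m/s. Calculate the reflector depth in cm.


depth = c * t / 2
t = 190 us = 1.9000e-04 s
depth = 1600 * 1.9000e-04 / 2
depth = 0.152 m = 15.2 cm
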